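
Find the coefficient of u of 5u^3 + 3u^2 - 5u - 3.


Read off the coefficient of u: -5


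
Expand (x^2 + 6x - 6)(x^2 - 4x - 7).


Distribute each term of the first polynomial:
  (x^2)(x^2 - 4x - 7) = x^4 - 4x^3 - 7x^2
  (6x)(x^2 - 4x - 7) = 6x^3 - 24x^2 - 42x
  (-6)(x^2 - 4x - 7) = -6x^2 + 24x + 42
Sum: x^4 + 2x^3 - 37x^2 - 18x + 42


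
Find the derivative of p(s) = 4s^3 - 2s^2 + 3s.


Apply the power rule term by term:
  d/ds(4s^3) = 12s^2
  d/ds(-2s^2) = -4s
  d/ds(3s) = 3
p'(s) = 12s^2 - 4s + 3


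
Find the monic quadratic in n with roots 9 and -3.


p(n) = (n - 9)(n + 3)
Expand: n^2 - 6n - 27


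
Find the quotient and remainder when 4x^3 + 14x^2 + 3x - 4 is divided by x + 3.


(4x^3 + 14x^2 + 3x - 4) / (x + 3)
Step 1: 4x^2 * (x + 3) = 4x^3 + 12x^2; subtract.
Step 2: 2x * (x + 3) = 2x^2 + 6x; subtract.
Step 3: -3 * (x + 3) = -3x - 9; subtract.
Quotient: 4x^2 + 2x - 3, Remainder: 5


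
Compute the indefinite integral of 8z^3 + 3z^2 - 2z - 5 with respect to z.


Reverse power rule on each term:
  ∫ 8z^3 dz = 2z^4
  ∫ 3z^2 dz = z^3
  ∫ -2z dz = -z^2
  ∫ -5 dz = -5z
F(z) = 2z^4 + z^3 - z^2 - 5z + C


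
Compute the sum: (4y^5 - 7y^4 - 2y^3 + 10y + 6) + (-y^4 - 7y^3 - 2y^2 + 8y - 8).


Align terms by degree and add:
  4y^5 - 7y^4 - 2y^3 + 10y + 6
  -y^4 - 7y^3 - 2y^2 + 8y - 8
= 4y^5 - 8y^4 - 9y^3 - 2y^2 + 18y - 2


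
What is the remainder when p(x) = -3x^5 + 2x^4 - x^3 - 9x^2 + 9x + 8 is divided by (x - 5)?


By the Remainder Theorem, the remainder equals p(5):
  -3*(5)^5 = -9375
  2*(5)^4 = 1250
  -1*(5)^3 = -125
  -9*(5)^2 = -225
  9*(5)^1 = 45
  constant: 8
Sum: -9375 + 1250 - 125 - 225 + 45 + 8 = -8422


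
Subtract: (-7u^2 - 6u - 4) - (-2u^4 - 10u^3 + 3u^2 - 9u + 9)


Distribute the minus sign:
  (-7u^2 - 6u - 4)
- (-2u^4 - 10u^3 + 3u^2 - 9u + 9)
Negate second polynomial: 2u^4 + 10u^3 - 3u^2 + 9u - 9
Add: 2u^4 + 10u^3 - 10u^2 + 3u - 13


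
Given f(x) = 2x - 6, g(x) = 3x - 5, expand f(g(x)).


Substitute g(x) into f:
f(g(x)) = 2*(3x - 5) + (-6)
Expand and combine: 6x - 16


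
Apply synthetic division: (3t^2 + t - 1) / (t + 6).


Synthetic division with c = -6. Coefficients: 3, 1, -1
Bring down 3.
  3 * -6 = -18; -18 + 1 = -17
  -17 * -6 = 102; 102 - 1 = 101
Quotient: 3t - 17, Remainder: 101


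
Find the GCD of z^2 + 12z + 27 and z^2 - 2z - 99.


Factor each:
  z^2 + 12z + 27 = (z + 9)(z + 3)
  z^2 - 2z - 99 = (z + 9)(z - 11)
Common monic factor: z + 9


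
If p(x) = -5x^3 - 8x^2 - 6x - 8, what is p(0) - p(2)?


p(0) = -8
p(2) = -92
p(0) - p(2) = -8 + 92 = 84


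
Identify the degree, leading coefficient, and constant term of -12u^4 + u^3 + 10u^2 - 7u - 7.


Highest power of u is 4, with coefficient -12. Constant term is -7.
Degree = 4, leading coefficient = -12, constant term = -7


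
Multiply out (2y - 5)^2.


Expand (2y - 5)^2 by repeated multiplication:
= 4y^2 - 20y + 25


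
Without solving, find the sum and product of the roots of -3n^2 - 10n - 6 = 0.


For an^2+bn+c=0: sum = -b/a, product = c/a.
a=-3, b=-10, c=-6
Sum = -(-10)/-3 = -10/3
Product = (-6)/-3 = 2


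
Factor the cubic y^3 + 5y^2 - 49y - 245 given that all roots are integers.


Try integer roots (divisors of -245). y=7: p(7)=0.
Divide out (y - 7): quotient is y^2 + 12y + 35.
Factor the quadratic: (y + 5)(y + 7)
Result: (y - 7)(y + 5)(y + 7)


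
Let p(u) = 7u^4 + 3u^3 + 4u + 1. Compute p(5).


Using direct substitution:
  7 * (5)^4 = 4375
  3 * (5)^3 = 375
  0 * (5)^2 = 0
  4 * (5)^1 = 20
  constant: 1
Sum = 4375 + 375 + 0 + 20 + 1 = 4771


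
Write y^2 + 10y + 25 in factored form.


Roots satisfy r1 + r2 = -b/a = -10 and r1*r2 = c/a = 25.
So r1 = -5, r2 = -5.
y^2 + 10y + 25 = (y - r1)(y - r2) = (y + 5)(y + 5)


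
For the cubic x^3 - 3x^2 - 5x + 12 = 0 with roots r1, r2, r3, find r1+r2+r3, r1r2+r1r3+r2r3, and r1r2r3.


Monic cubic x^3+bx^2+cx+d=0: sum=-b, pairwise sum=c, product=-d.
b=-3, c=-5, d=12
r1+r2+r3 = 3
r1r2+r1r3+r2r3 = -5
r1r2r3 = -12


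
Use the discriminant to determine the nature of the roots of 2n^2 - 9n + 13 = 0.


D = b^2 - 4ac = (-9)^2 - 4(2)(13) = 81 - 104 = -23
Since D < 0: two complex conjugate roots (no real roots)


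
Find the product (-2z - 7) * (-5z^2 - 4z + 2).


Distribute each term of the first polynomial:
  (-2z)(-5z^2 - 4z + 2) = 10z^3 + 8z^2 - 4z
  (-7)(-5z^2 - 4z + 2) = 35z^2 + 28z - 14
Sum: 10z^3 + 43z^2 + 24z - 14


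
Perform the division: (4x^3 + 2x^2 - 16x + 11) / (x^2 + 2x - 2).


(4x^3 + 2x^2 - 16x + 11) / (x^2 + 2x - 2)
Step 1: 4x * (x^2 + 2x - 2) = 4x^3 + 8x^2 - 8x; subtract.
Step 2: -6 * (x^2 + 2x - 2) = -6x^2 - 12x + 12; subtract.
Quotient: 4x - 6, Remainder: 4x - 1


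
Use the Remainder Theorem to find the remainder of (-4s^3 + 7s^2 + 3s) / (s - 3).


By the Remainder Theorem, the remainder equals p(3):
  -4*(3)^3 = -108
  7*(3)^2 = 63
  3*(3)^1 = 9
  constant: 0
Sum: -108 + 63 + 9 + 0 = -36


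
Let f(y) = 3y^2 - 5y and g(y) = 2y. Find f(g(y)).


Substitute g(y) into f:
f(g(y)) = 3*(2y)^2 + (-5)*(2y)
(2y)^2 = 4y^2
Expand and combine: 12y^2 - 10y


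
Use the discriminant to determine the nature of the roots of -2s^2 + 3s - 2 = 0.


D = b^2 - 4ac = (3)^2 - 4(-2)(-2) = 9 - 16 = -7
Since D < 0: two complex conjugate roots (no real roots)


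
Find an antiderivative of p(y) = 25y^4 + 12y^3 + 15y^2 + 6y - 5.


Reverse power rule on each term:
  ∫ 25y^4 dy = 5y^5
  ∫ 12y^3 dy = 3y^4
  ∫ 15y^2 dy = 5y^3
  ∫ 6y dy = 3y^2
  ∫ -5 dy = -5y
F(y) = 5y^5 + 3y^4 + 5y^3 + 3y^2 - 5y + C


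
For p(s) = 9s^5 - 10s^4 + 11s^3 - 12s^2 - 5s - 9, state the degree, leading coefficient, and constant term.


Highest power of s is 5, with coefficient 9. Constant term is -9.
Degree = 5, leading coefficient = 9, constant term = -9


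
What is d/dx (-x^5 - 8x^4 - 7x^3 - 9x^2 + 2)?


Apply the power rule term by term:
  d/dx(-x^5) = -5x^4
  d/dx(-8x^4) = -32x^3
  d/dx(-7x^3) = -21x^2
  d/dx(-9x^2) = -18x
  d/dx(2) = 0
p'(x) = -5x^4 - 32x^3 - 21x^2 - 18x


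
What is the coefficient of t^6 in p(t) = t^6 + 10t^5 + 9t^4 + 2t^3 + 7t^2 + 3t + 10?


Read off the coefficient of t^6: 1


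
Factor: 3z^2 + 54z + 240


Roots satisfy r1 + r2 = -b/a = -18 and r1*r2 = c/a = 80.
So r1 = -8, r2 = -10.
3z^2 + 54z + 240 = 3(z - r1)(z - r2) = 3(z + 8)(z + 10)


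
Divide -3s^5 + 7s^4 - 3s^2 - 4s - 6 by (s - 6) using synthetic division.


Synthetic division with c = 6. Coefficients: -3, 7, 0, -3, -4, -6
Bring down -3.
  -3 * 6 = -18; -18 + 7 = -11
  -11 * 6 = -66; -66 + 0 = -66
  -66 * 6 = -396; -396 - 3 = -399
  -399 * 6 = -2394; -2394 - 4 = -2398
  -2398 * 6 = -14388; -14388 - 6 = -14394
Quotient: -3s^4 - 11s^3 - 66s^2 - 399s - 2398, Remainder: -14394


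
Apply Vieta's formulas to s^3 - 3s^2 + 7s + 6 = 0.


Monic cubic s^3+bs^2+cs+d=0: sum=-b, pairwise sum=c, product=-d.
b=-3, c=7, d=6
r1+r2+r3 = 3
r1r2+r1r3+r2r3 = 7
r1r2r3 = -6


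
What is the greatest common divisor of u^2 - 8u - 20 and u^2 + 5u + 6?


Factor each:
  u^2 - 8u - 20 = (u + 2)(u - 10)
  u^2 + 5u + 6 = (u + 2)(u + 3)
Common monic factor: u + 2


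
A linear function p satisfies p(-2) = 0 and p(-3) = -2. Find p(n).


p(n) = mn + b. Using p(-2)=0, p(-3)=-2:
m = (0 + 2)/(-2 + 3) = 2/1 = 2
b = 0 - m*(-2) = 0 + 4 = 4
p(n) = 2n + 4


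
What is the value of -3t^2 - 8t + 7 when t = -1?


Using direct substitution:
  -3 * (-1)^2 = -3
  -8 * (-1)^1 = 8
  constant: 7
Sum = -3 + 8 + 7 = 12


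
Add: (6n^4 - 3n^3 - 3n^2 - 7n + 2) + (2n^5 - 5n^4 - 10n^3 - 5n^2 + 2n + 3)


Align terms by degree and add:
  6n^4 - 3n^3 - 3n^2 - 7n + 2
+ 2n^5 - 5n^4 - 10n^3 - 5n^2 + 2n + 3
= 2n^5 + n^4 - 13n^3 - 8n^2 - 5n + 5


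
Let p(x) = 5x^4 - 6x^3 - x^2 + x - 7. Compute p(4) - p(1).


p(4) = 877
p(1) = -8
p(4) - p(1) = 877 + 8 = 885


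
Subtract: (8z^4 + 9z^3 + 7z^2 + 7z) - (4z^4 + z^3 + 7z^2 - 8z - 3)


Distribute the minus sign:
  (8z^4 + 9z^3 + 7z^2 + 7z)
- (4z^4 + z^3 + 7z^2 - 8z - 3)
Negate second polynomial: -4z^4 - z^3 - 7z^2 + 8z + 3
Add: 4z^4 + 8z^3 + 15z + 3


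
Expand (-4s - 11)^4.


Expand (-4s - 11)^4 by repeated multiplication:
  (-4s - 11)^2 = 16s^2 + 88s + 121
  (-4s - 11)^3 = -64s^3 - 528s^2 - 1452s - 1331
= 256s^4 + 2816s^3 + 11616s^2 + 21296s + 14641


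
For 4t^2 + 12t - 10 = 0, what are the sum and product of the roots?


For at^2+bt+c=0: sum = -b/a, product = c/a.
a=4, b=12, c=-10
Sum = -(12)/4 = -3
Product = (-10)/4 = -5/2


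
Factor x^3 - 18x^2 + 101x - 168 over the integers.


Try integer roots (divisors of -168). x=3: p(3)=0.
Divide out (x - 3): quotient is x^2 - 15x + 56.
Factor the quadratic: (x - 7)(x - 8)
Result: (x - 3)(x - 7)(x - 8)


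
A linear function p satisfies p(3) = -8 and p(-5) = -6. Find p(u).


p(u) = mu + b. Using p(3)=-8, p(-5)=-6:
m = (-8 + 6)/(3 + 5) = -2/8 = -1/4
b = -8 - m*(3) = -8 + 3/4 = -29/4
p(u) = -(1/4)u - (29/4)


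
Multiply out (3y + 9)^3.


Expand (3y + 9)^3 by repeated multiplication:
  (3y + 9)^2 = 9y^2 + 54y + 81
= 27y^3 + 243y^2 + 729y + 729


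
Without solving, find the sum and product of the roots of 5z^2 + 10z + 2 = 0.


For az^2+bz+c=0: sum = -b/a, product = c/a.
a=5, b=10, c=2
Sum = -(10)/5 = -2
Product = (2)/5 = 2/5


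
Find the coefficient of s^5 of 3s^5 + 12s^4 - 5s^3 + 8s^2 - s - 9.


Read off the coefficient of s^5: 3


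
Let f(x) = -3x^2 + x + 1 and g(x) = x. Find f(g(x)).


Substitute g(x) into f:
f(g(x)) = -3*(x)^2 + 1*(x) + 1
(x)^2 = x^2
Expand and combine: -3x^2 + x + 1


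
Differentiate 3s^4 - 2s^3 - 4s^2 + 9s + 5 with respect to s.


Apply the power rule term by term:
  d/ds(3s^4) = 12s^3
  d/ds(-2s^3) = -6s^2
  d/ds(-4s^2) = -8s
  d/ds(9s) = 9
  d/ds(5) = 0
p'(s) = 12s^3 - 6s^2 - 8s + 9


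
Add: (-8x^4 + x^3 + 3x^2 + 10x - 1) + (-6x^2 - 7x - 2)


Align terms by degree and add:
  -8x^4 + x^3 + 3x^2 + 10x - 1
  -6x^2 - 7x - 2
= -8x^4 + x^3 - 3x^2 + 3x - 3


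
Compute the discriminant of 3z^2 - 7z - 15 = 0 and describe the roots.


D = b^2 - 4ac = (-7)^2 - 4(3)(-15) = 49 + 180 = 229
Since D > 0: two distinct irrational roots


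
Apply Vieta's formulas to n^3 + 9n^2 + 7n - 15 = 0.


Monic cubic n^3+bn^2+cn+d=0: sum=-b, pairwise sum=c, product=-d.
b=9, c=7, d=-15
r1+r2+r3 = -9
r1r2+r1r3+r2r3 = 7
r1r2r3 = 15


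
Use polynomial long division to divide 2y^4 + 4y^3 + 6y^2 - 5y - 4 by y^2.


(2y^4 + 4y^3 + 6y^2 - 5y - 4) / (y^2)
Step 1: 2y^2 * (y^2) = 2y^4; subtract.
Step 2: 4y * (y^2) = 4y^3; subtract.
Step 3: 6 * (y^2) = 6y^2; subtract.
Quotient: 2y^2 + 4y + 6, Remainder: -5y - 4


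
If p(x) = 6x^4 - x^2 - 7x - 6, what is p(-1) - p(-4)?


p(-1) = 6
p(-4) = 1542
p(-1) - p(-4) = 6 - 1542 = -1536


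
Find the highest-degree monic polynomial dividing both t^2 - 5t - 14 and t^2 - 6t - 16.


Factor each:
  t^2 - 5t - 14 = (t + 2)(t - 7)
  t^2 - 6t - 16 = (t + 2)(t - 8)
Common monic factor: t + 2


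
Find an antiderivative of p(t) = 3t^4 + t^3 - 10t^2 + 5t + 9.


Reverse power rule on each term:
  ∫ 3t^4 dt = (3/5)t^5
  ∫ t^3 dt = (1/4)t^4
  ∫ -10t^2 dt = -(10/3)t^3
  ∫ 5t dt = (5/2)t^2
  ∫ 9 dt = 9t
F(t) = (3/5)t^5 + (1/4)t^4 - (10/3)t^3 + (5/2)t^2 + 9t + C


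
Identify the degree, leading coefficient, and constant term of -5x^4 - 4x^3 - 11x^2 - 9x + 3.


Highest power of x is 4, with coefficient -5. Constant term is 3.
Degree = 4, leading coefficient = -5, constant term = 3


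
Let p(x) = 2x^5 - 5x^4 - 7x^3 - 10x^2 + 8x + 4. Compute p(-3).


Using direct substitution:
  2 * (-3)^5 = -486
  -5 * (-3)^4 = -405
  -7 * (-3)^3 = 189
  -10 * (-3)^2 = -90
  8 * (-3)^1 = -24
  constant: 4
Sum = -486 - 405 + 189 - 90 - 24 + 4 = -812


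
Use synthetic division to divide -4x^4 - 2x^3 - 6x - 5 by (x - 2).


Synthetic division with c = 2. Coefficients: -4, -2, 0, -6, -5
Bring down -4.
  -4 * 2 = -8; -8 - 2 = -10
  -10 * 2 = -20; -20 + 0 = -20
  -20 * 2 = -40; -40 - 6 = -46
  -46 * 2 = -92; -92 - 5 = -97
Quotient: -4x^3 - 10x^2 - 20x - 46, Remainder: -97


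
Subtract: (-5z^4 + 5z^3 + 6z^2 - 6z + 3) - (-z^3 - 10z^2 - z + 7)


Distribute the minus sign:
  (-5z^4 + 5z^3 + 6z^2 - 6z + 3)
- (-z^3 - 10z^2 - z + 7)
Negate second polynomial: z^3 + 10z^2 + z - 7
Add: -5z^4 + 6z^3 + 16z^2 - 5z - 4


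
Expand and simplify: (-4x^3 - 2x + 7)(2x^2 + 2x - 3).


Distribute each term of the first polynomial:
  (-4x^3)(2x^2 + 2x - 3) = -8x^5 - 8x^4 + 12x^3
  (-2x)(2x^2 + 2x - 3) = -4x^3 - 4x^2 + 6x
  (7)(2x^2 + 2x - 3) = 14x^2 + 14x - 21
Sum: -8x^5 - 8x^4 + 8x^3 + 10x^2 + 20x - 21


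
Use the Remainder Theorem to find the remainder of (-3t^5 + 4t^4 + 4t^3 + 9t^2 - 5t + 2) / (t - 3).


By the Remainder Theorem, the remainder equals p(3):
  -3*(3)^5 = -729
  4*(3)^4 = 324
  4*(3)^3 = 108
  9*(3)^2 = 81
  -5*(3)^1 = -15
  constant: 2
Sum: -729 + 324 + 108 + 81 - 15 + 2 = -229


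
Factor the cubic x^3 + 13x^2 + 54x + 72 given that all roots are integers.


Try integer roots (divisors of 72). x=-6: p(-6)=0.
Divide out (x + 6): quotient is x^2 + 7x + 12.
Factor the quadratic: (x + 3)(x + 4)
Result: (x + 6)(x + 3)(x + 4)


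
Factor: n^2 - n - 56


Roots satisfy r1 + r2 = -b/a = 1 and r1*r2 = c/a = -56.
So r1 = 8, r2 = -7.
n^2 - n - 56 = (n - r1)(n - r2) = (n - 8)(n + 7)


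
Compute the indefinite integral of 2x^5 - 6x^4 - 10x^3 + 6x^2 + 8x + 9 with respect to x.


Reverse power rule on each term:
  ∫ 2x^5 dx = (1/3)x^6
  ∫ -6x^4 dx = -(6/5)x^5
  ∫ -10x^3 dx = -(5/2)x^4
  ∫ 6x^2 dx = 2x^3
  ∫ 8x dx = 4x^2
  ∫ 9 dx = 9x
F(x) = (1/3)x^6 - (6/5)x^5 - (5/2)x^4 + 2x^3 + 4x^2 + 9x + C


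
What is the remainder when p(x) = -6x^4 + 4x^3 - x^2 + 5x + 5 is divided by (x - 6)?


By the Remainder Theorem, the remainder equals p(6):
  -6*(6)^4 = -7776
  4*(6)^3 = 864
  -1*(6)^2 = -36
  5*(6)^1 = 30
  constant: 5
Sum: -7776 + 864 - 36 + 30 + 5 = -6913


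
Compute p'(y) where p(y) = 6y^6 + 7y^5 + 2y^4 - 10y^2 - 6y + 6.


Apply the power rule term by term:
  d/dy(6y^6) = 36y^5
  d/dy(7y^5) = 35y^4
  d/dy(2y^4) = 8y^3
  d/dy(-10y^2) = -20y
  d/dy(-6y) = -6
  d/dy(6) = 0
p'(y) = 36y^5 + 35y^4 + 8y^3 - 20y - 6


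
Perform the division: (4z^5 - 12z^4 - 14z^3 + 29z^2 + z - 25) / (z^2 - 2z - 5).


(4z^5 - 12z^4 - 14z^3 + 29z^2 + z - 25) / (z^2 - 2z - 5)
Step 1: 4z^3 * (z^2 - 2z - 5) = 4z^5 - 8z^4 - 20z^3; subtract.
Step 2: -4z^2 * (z^2 - 2z - 5) = -4z^4 + 8z^3 + 20z^2; subtract.
Step 3: -2z * (z^2 - 2z - 5) = -2z^3 + 4z^2 + 10z; subtract.
Step 4: 5 * (z^2 - 2z - 5) = 5z^2 - 10z - 25; subtract.
Quotient: 4z^3 - 4z^2 - 2z + 5, Remainder: z


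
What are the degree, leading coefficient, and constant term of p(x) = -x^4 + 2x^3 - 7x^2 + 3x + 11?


Highest power of x is 4, with coefficient -1. Constant term is 11.
Degree = 4, leading coefficient = -1, constant term = 11


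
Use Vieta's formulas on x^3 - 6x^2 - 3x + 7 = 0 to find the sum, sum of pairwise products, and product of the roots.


Monic cubic x^3+bx^2+cx+d=0: sum=-b, pairwise sum=c, product=-d.
b=-6, c=-3, d=7
r1+r2+r3 = 6
r1r2+r1r3+r2r3 = -3
r1r2r3 = -7


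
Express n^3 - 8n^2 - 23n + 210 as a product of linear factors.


Try integer roots (divisors of 210). n=-5: p(-5)=0.
Divide out (n + 5): quotient is n^2 - 13n + 42.
Factor the quadratic: (n - 7)(n - 6)
Result: (n + 5)(n - 7)(n - 6)


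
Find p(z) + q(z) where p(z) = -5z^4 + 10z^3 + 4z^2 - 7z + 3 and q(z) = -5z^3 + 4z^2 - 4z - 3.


Align terms by degree and add:
  -5z^4 + 10z^3 + 4z^2 - 7z + 3
  -5z^3 + 4z^2 - 4z - 3
= -5z^4 + 5z^3 + 8z^2 - 11z


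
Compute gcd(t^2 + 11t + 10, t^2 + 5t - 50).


Factor each:
  t^2 + 11t + 10 = (t + 10)(t + 1)
  t^2 + 5t - 50 = (t + 10)(t - 5)
Common monic factor: t + 10


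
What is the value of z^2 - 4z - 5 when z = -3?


Using direct substitution:
  1 * (-3)^2 = 9
  -4 * (-3)^1 = 12
  constant: -5
Sum = 9 + 12 - 5 = 16


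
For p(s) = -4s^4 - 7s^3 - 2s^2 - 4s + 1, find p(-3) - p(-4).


p(-3) = -140
p(-4) = -591
p(-3) - p(-4) = -140 + 591 = 451


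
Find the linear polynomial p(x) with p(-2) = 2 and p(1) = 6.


p(x) = mx + b. Using p(-2)=2, p(1)=6:
m = (2 - 6)/(-2 - 1) = -4/-3 = 4/3
b = 2 - m*(-2) = 2 + 8/3 = 14/3
p(x) = (4/3)x + (14/3)


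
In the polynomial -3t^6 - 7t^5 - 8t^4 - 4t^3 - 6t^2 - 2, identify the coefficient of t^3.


Read off the coefficient of t^3: -4


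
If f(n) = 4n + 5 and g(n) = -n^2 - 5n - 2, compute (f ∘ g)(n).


Substitute g(n) into f:
f(g(n)) = 4*(-n^2 - 5n - 2) + 5
Expand and combine: -4n^2 - 20n - 3


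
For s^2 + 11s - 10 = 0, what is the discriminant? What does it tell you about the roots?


D = b^2 - 4ac = (11)^2 - 4(1)(-10) = 121 + 40 = 161
Since D > 0: two distinct irrational roots


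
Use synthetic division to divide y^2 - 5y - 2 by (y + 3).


Synthetic division with c = -3. Coefficients: 1, -5, -2
Bring down 1.
  1 * -3 = -3; -3 - 5 = -8
  -8 * -3 = 24; 24 - 2 = 22
Quotient: y - 8, Remainder: 22


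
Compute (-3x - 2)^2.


Expand (-3x - 2)^2 by repeated multiplication:
= 9x^2 + 12x + 4


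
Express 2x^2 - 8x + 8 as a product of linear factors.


Roots satisfy r1 + r2 = -b/a = 4 and r1*r2 = c/a = 4.
So r1 = 2, r2 = 2.
2x^2 - 8x + 8 = 2(x - r1)(x - r2) = 2(x - 2)(x - 2)


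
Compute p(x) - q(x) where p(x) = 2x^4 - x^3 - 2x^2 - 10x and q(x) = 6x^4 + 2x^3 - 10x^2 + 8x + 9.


Distribute the minus sign:
  (2x^4 - x^3 - 2x^2 - 10x)
- (6x^4 + 2x^3 - 10x^2 + 8x + 9)
Negate second polynomial: -6x^4 - 2x^3 + 10x^2 - 8x - 9
Add: -4x^4 - 3x^3 + 8x^2 - 18x - 9


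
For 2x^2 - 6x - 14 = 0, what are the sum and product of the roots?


For ax^2+bx+c=0: sum = -b/a, product = c/a.
a=2, b=-6, c=-14
Sum = -(-6)/2 = 3
Product = (-14)/2 = -7


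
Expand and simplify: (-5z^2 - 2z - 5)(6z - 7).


Distribute each term of the first polynomial:
  (-5z^2)(6z - 7) = -30z^3 + 35z^2
  (-2z)(6z - 7) = -12z^2 + 14z
  (-5)(6z - 7) = -30z + 35
Sum: -30z^3 + 23z^2 - 16z + 35


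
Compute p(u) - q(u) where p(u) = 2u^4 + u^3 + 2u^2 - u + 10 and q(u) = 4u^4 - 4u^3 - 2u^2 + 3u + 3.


Distribute the minus sign:
  (2u^4 + u^3 + 2u^2 - u + 10)
- (4u^4 - 4u^3 - 2u^2 + 3u + 3)
Negate second polynomial: -4u^4 + 4u^3 + 2u^2 - 3u - 3
Add: -2u^4 + 5u^3 + 4u^2 - 4u + 7


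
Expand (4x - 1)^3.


Expand (4x - 1)^3 by repeated multiplication:
  (4x - 1)^2 = 16x^2 - 8x + 1
= 64x^3 - 48x^2 + 12x - 1


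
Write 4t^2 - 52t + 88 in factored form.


Roots satisfy r1 + r2 = -b/a = 13 and r1*r2 = c/a = 22.
So r1 = 2, r2 = 11.
4t^2 - 52t + 88 = 4(t - r1)(t - r2) = 4(t - 2)(t - 11)


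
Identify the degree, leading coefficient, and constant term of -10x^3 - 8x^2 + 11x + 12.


Highest power of x is 3, with coefficient -10. Constant term is 12.
Degree = 3, leading coefficient = -10, constant term = 12


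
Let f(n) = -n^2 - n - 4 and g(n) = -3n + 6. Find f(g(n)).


Substitute g(n) into f:
f(g(n)) = -1*(-3n + 6)^2 + (-1)*(-3n + 6) + (-4)
(-3n + 6)^2 = 9n^2 - 36n + 36
Expand and combine: -9n^2 + 39n - 46


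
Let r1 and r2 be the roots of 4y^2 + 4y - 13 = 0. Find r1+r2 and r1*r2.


For ay^2+by+c=0: sum = -b/a, product = c/a.
a=4, b=4, c=-13
Sum = -(4)/4 = -1
Product = (-13)/4 = -13/4


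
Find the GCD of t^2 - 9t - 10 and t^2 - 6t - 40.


Factor each:
  t^2 - 9t - 10 = (t - 10)(t + 1)
  t^2 - 6t - 40 = (t - 10)(t + 4)
Common monic factor: t - 10


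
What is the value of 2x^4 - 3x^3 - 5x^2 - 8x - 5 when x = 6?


Using direct substitution:
  2 * (6)^4 = 2592
  -3 * (6)^3 = -648
  -5 * (6)^2 = -180
  -8 * (6)^1 = -48
  constant: -5
Sum = 2592 - 648 - 180 - 48 - 5 = 1711


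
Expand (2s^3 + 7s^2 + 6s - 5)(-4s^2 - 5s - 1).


Distribute each term of the first polynomial:
  (2s^3)(-4s^2 - 5s - 1) = -8s^5 - 10s^4 - 2s^3
  (7s^2)(-4s^2 - 5s - 1) = -28s^4 - 35s^3 - 7s^2
  (6s)(-4s^2 - 5s - 1) = -24s^3 - 30s^2 - 6s
  (-5)(-4s^2 - 5s - 1) = 20s^2 + 25s + 5
Sum: -8s^5 - 38s^4 - 61s^3 - 17s^2 + 19s + 5


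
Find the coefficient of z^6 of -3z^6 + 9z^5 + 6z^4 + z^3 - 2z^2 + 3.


Read off the coefficient of z^6: -3


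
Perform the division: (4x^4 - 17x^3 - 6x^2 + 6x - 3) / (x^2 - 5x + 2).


(4x^4 - 17x^3 - 6x^2 + 6x - 3) / (x^2 - 5x + 2)
Step 1: 4x^2 * (x^2 - 5x + 2) = 4x^4 - 20x^3 + 8x^2; subtract.
Step 2: 3x * (x^2 - 5x + 2) = 3x^3 - 15x^2 + 6x; subtract.
Step 3: 1 * (x^2 - 5x + 2) = x^2 - 5x + 2; subtract.
Quotient: 4x^2 + 3x + 1, Remainder: 5x - 5


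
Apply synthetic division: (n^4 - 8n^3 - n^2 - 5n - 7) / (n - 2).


Synthetic division with c = 2. Coefficients: 1, -8, -1, -5, -7
Bring down 1.
  1 * 2 = 2; 2 - 8 = -6
  -6 * 2 = -12; -12 - 1 = -13
  -13 * 2 = -26; -26 - 5 = -31
  -31 * 2 = -62; -62 - 7 = -69
Quotient: n^3 - 6n^2 - 13n - 31, Remainder: -69


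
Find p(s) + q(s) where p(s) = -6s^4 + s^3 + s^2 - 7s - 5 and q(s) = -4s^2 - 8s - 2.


Align terms by degree and add:
  -6s^4 + s^3 + s^2 - 7s - 5
  -4s^2 - 8s - 2
= -6s^4 + s^3 - 3s^2 - 15s - 7


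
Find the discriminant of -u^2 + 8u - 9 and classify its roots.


D = b^2 - 4ac = (8)^2 - 4(-1)(-9) = 64 - 36 = 28
Since D > 0: two distinct irrational roots


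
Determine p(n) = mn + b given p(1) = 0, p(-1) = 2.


p(n) = mn + b. Using p(1)=0, p(-1)=2:
m = (0 - 2)/(1 + 1) = -2/2 = -1
b = 0 - m*(1) = 0 + 1 = 1
p(n) = -n + 1


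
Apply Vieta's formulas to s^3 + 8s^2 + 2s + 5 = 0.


Monic cubic s^3+bs^2+cs+d=0: sum=-b, pairwise sum=c, product=-d.
b=8, c=2, d=5
r1+r2+r3 = -8
r1r2+r1r3+r2r3 = 2
r1r2r3 = -5


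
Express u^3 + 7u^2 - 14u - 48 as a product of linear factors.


Try integer roots (divisors of -48). u=-8: p(-8)=0.
Divide out (u + 8): quotient is u^2 - u - 6.
Factor the quadratic: (u - 3)(u + 2)
Result: (u + 8)(u - 3)(u + 2)


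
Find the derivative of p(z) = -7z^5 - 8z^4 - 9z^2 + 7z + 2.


Apply the power rule term by term:
  d/dz(-7z^5) = -35z^4
  d/dz(-8z^4) = -32z^3
  d/dz(-9z^2) = -18z
  d/dz(7z) = 7
  d/dz(2) = 0
p'(z) = -35z^4 - 32z^3 - 18z + 7


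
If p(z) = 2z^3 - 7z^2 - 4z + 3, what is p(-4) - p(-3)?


p(-4) = -221
p(-3) = -102
p(-4) - p(-3) = -221 + 102 = -119


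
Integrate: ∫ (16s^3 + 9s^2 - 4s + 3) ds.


Reverse power rule on each term:
  ∫ 16s^3 ds = 4s^4
  ∫ 9s^2 ds = 3s^3
  ∫ -4s ds = -2s^2
  ∫ 3 ds = 3s
F(s) = 4s^4 + 3s^3 - 2s^2 + 3s + C


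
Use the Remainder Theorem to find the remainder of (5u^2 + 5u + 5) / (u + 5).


By the Remainder Theorem, the remainder equals p(-5):
  5*(-5)^2 = 125
  5*(-5)^1 = -25
  constant: 5
Sum: 125 - 25 + 5 = 105


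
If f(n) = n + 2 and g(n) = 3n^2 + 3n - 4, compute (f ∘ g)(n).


Substitute g(n) into f:
f(g(n)) = 1*(3n^2 + 3n - 4) + 2
Expand and combine: 3n^2 + 3n - 2


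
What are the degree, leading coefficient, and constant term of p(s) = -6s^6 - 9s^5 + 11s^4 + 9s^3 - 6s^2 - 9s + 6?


Highest power of s is 6, with coefficient -6. Constant term is 6.
Degree = 6, leading coefficient = -6, constant term = 6


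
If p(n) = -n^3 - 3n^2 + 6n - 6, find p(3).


Using direct substitution:
  -1 * (3)^3 = -27
  -3 * (3)^2 = -27
  6 * (3)^1 = 18
  constant: -6
Sum = -27 - 27 + 18 - 6 = -42


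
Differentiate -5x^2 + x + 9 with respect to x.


Apply the power rule term by term:
  d/dx(-5x^2) = -10x
  d/dx(x) = 1
  d/dx(9) = 0
p'(x) = -10x + 1


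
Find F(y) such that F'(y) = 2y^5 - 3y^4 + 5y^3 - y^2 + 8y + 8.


Reverse power rule on each term:
  ∫ 2y^5 dy = (1/3)y^6
  ∫ -3y^4 dy = -(3/5)y^5
  ∫ 5y^3 dy = (5/4)y^4
  ∫ -y^2 dy = -(1/3)y^3
  ∫ 8y dy = 4y^2
  ∫ 8 dy = 8y
F(y) = (1/3)y^6 - (3/5)y^5 + (5/4)y^4 - (1/3)y^3 + 4y^2 + 8y + C


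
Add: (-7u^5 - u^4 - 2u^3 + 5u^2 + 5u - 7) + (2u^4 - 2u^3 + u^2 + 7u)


Align terms by degree and add:
  -7u^5 - u^4 - 2u^3 + 5u^2 + 5u - 7
+ 2u^4 - 2u^3 + u^2 + 7u
= -7u^5 + u^4 - 4u^3 + 6u^2 + 12u - 7


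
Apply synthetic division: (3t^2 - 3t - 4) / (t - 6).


Synthetic division with c = 6. Coefficients: 3, -3, -4
Bring down 3.
  3 * 6 = 18; 18 - 3 = 15
  15 * 6 = 90; 90 - 4 = 86
Quotient: 3t + 15, Remainder: 86


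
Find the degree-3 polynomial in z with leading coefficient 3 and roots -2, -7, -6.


p(z) = 3(z + 2)(z + 7)(z + 6)
Expand: 3z^3 + 45z^2 + 204z + 252


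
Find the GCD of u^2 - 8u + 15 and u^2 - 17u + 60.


Factor each:
  u^2 - 8u + 15 = (u - 5)(u - 3)
  u^2 - 17u + 60 = (u - 5)(u - 12)
Common monic factor: u - 5


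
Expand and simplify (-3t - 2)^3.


Expand (-3t - 2)^3 by repeated multiplication:
  (-3t - 2)^2 = 9t^2 + 12t + 4
= -27t^3 - 54t^2 - 36t - 8


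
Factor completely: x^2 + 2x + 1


Roots satisfy r1 + r2 = -b/a = -2 and r1*r2 = c/a = 1.
So r1 = -1, r2 = -1.
x^2 + 2x + 1 = (x - r1)(x - r2) = (x + 1)(x + 1)


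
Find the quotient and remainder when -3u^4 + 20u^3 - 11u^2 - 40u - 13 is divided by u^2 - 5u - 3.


(-3u^4 + 20u^3 - 11u^2 - 40u - 13) / (u^2 - 5u - 3)
Step 1: -3u^2 * (u^2 - 5u - 3) = -3u^4 + 15u^3 + 9u^2; subtract.
Step 2: 5u * (u^2 - 5u - 3) = 5u^3 - 25u^2 - 15u; subtract.
Step 3: 5 * (u^2 - 5u - 3) = 5u^2 - 25u - 15; subtract.
Quotient: -3u^2 + 5u + 5, Remainder: 2


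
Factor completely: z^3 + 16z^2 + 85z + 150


Try integer roots (divisors of 150). z=-5: p(-5)=0.
Divide out (z + 5): quotient is z^2 + 11z + 30.
Factor the quadratic: (z + 5)(z + 6)
Result: (z + 5)(z + 5)(z + 6)


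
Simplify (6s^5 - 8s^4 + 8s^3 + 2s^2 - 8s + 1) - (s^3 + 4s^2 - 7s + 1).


Distribute the minus sign:
  (6s^5 - 8s^4 + 8s^3 + 2s^2 - 8s + 1)
- (s^3 + 4s^2 - 7s + 1)
Negate second polynomial: -s^3 - 4s^2 + 7s - 1
Add: 6s^5 - 8s^4 + 7s^3 - 2s^2 - s


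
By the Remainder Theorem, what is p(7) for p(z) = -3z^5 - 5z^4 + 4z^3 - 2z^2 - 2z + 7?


By the Remainder Theorem, the remainder equals p(7):
  -3*(7)^5 = -50421
  -5*(7)^4 = -12005
  4*(7)^3 = 1372
  -2*(7)^2 = -98
  -2*(7)^1 = -14
  constant: 7
Sum: -50421 - 12005 + 1372 - 98 - 14 + 7 = -61159


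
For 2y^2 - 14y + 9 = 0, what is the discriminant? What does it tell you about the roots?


D = b^2 - 4ac = (-14)^2 - 4(2)(9) = 196 - 72 = 124
Since D > 0: two distinct irrational roots


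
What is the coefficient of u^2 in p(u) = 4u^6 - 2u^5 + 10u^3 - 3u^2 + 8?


Read off the coefficient of u^2: -3


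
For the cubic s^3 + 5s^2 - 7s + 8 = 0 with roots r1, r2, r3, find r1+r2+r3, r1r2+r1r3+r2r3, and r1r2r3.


Monic cubic s^3+bs^2+cs+d=0: sum=-b, pairwise sum=c, product=-d.
b=5, c=-7, d=8
r1+r2+r3 = -5
r1r2+r1r3+r2r3 = -7
r1r2r3 = -8


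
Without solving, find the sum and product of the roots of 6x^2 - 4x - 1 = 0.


For ax^2+bx+c=0: sum = -b/a, product = c/a.
a=6, b=-4, c=-1
Sum = -(-4)/6 = 2/3
Product = (-1)/6 = -1/6


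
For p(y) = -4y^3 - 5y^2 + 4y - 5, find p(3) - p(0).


p(3) = -146
p(0) = -5
p(3) - p(0) = -146 + 5 = -141


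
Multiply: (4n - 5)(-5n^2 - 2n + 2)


Distribute each term of the first polynomial:
  (4n)(-5n^2 - 2n + 2) = -20n^3 - 8n^2 + 8n
  (-5)(-5n^2 - 2n + 2) = 25n^2 + 10n - 10
Sum: -20n^3 + 17n^2 + 18n - 10


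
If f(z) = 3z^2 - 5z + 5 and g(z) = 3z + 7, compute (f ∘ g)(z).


Substitute g(z) into f:
f(g(z)) = 3*(3z + 7)^2 + (-5)*(3z + 7) + 5
(3z + 7)^2 = 9z^2 + 42z + 49
Expand and combine: 27z^2 + 111z + 117


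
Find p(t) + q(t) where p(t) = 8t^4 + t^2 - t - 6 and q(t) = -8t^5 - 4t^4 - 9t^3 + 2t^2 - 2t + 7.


Align terms by degree and add:
  8t^4 + t^2 - t - 6
  -8t^5 - 4t^4 - 9t^3 + 2t^2 - 2t + 7
= -8t^5 + 4t^4 - 9t^3 + 3t^2 - 3t + 1


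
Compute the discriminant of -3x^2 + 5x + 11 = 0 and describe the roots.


D = b^2 - 4ac = (5)^2 - 4(-3)(11) = 25 + 132 = 157
Since D > 0: two distinct irrational roots


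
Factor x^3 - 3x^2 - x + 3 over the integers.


Try integer roots (divisors of 3). x=1: p(1)=0.
Divide out (x - 1): quotient is x^2 - 2x - 3.
Factor the quadratic: (x + 1)(x - 3)
Result: (x - 1)(x + 1)(x - 3)


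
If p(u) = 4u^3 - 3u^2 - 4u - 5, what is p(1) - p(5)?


p(1) = -8
p(5) = 400
p(1) - p(5) = -8 - 400 = -408


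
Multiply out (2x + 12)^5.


Expand (2x + 12)^5 by repeated multiplication:
  (2x + 12)^2 = 4x^2 + 48x + 144
  (2x + 12)^3 = 8x^3 + 144x^2 + 864x + 1728
  (2x + 12)^4 = 16x^4 + 384x^3 + 3456x^2 + 13824x + 20736
= 32x^5 + 960x^4 + 11520x^3 + 69120x^2 + 207360x + 248832


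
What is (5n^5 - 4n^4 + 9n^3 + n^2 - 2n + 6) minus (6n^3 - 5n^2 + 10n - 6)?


Distribute the minus sign:
  (5n^5 - 4n^4 + 9n^3 + n^2 - 2n + 6)
- (6n^3 - 5n^2 + 10n - 6)
Negate second polynomial: -6n^3 + 5n^2 - 10n + 6
Add: 5n^5 - 4n^4 + 3n^3 + 6n^2 - 12n + 12


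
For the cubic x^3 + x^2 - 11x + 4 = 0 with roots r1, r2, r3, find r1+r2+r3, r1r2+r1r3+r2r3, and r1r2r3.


Monic cubic x^3+bx^2+cx+d=0: sum=-b, pairwise sum=c, product=-d.
b=1, c=-11, d=4
r1+r2+r3 = -1
r1r2+r1r3+r2r3 = -11
r1r2r3 = -4


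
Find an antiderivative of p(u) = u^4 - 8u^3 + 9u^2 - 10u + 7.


Reverse power rule on each term:
  ∫ u^4 du = (1/5)u^5
  ∫ -8u^3 du = -2u^4
  ∫ 9u^2 du = 3u^3
  ∫ -10u du = -5u^2
  ∫ 7 du = 7u
F(u) = (1/5)u^5 - 2u^4 + 3u^3 - 5u^2 + 7u + C


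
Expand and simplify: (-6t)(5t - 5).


Distribute each term of the first polynomial:
  (-6t)(5t - 5) = -30t^2 + 30t
Sum: -30t^2 + 30t


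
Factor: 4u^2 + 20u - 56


Roots satisfy r1 + r2 = -b/a = -5 and r1*r2 = c/a = -14.
So r1 = -7, r2 = 2.
4u^2 + 20u - 56 = 4(u - r1)(u - r2) = 4(u + 7)(u - 2)


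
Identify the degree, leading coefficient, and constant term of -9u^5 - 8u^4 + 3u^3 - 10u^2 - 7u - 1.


Highest power of u is 5, with coefficient -9. Constant term is -1.
Degree = 5, leading coefficient = -9, constant term = -1


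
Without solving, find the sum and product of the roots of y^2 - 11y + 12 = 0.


For ay^2+by+c=0: sum = -b/a, product = c/a.
a=1, b=-11, c=12
Sum = -(-11)/1 = 11
Product = (12)/1 = 12


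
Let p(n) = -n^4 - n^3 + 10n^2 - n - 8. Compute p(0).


Using direct substitution:
  -1 * (0)^4 = 0
  -1 * (0)^3 = 0
  10 * (0)^2 = 0
  -1 * (0)^1 = 0
  constant: -8
Sum = 0 + 0 + 0 + 0 - 8 = -8


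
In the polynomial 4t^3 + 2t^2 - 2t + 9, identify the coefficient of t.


Read off the coefficient of t: -2


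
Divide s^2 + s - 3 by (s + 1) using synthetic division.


Synthetic division with c = -1. Coefficients: 1, 1, -3
Bring down 1.
  1 * -1 = -1; -1 + 1 = 0
  0 * -1 = 0; 0 - 3 = -3
Quotient: s, Remainder: -3


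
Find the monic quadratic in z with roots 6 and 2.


p(z) = (z - 6)(z - 2)
Expand: z^2 - 8z + 12


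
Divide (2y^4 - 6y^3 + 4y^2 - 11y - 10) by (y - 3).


(2y^4 - 6y^3 + 4y^2 - 11y - 10) / (y - 3)
Step 1: 2y^3 * (y - 3) = 2y^4 - 6y^3; subtract.
Step 2: 0 * (y - 3) = 0; subtract.
Step 3: 4y * (y - 3) = 4y^2 - 12y; subtract.
Step 4: 1 * (y - 3) = y - 3; subtract.
Quotient: 2y^3 + 4y + 1, Remainder: -7


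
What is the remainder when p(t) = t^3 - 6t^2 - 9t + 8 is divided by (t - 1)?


By the Remainder Theorem, the remainder equals p(1):
  1*(1)^3 = 1
  -6*(1)^2 = -6
  -9*(1)^1 = -9
  constant: 8
Sum: 1 - 6 - 9 + 8 = -6


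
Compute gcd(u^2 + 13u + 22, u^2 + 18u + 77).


Factor each:
  u^2 + 13u + 22 = (u + 11)(u + 2)
  u^2 + 18u + 77 = (u + 11)(u + 7)
Common monic factor: u + 11


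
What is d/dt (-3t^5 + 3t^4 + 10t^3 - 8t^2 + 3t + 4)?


Apply the power rule term by term:
  d/dt(-3t^5) = -15t^4
  d/dt(3t^4) = 12t^3
  d/dt(10t^3) = 30t^2
  d/dt(-8t^2) = -16t
  d/dt(3t) = 3
  d/dt(4) = 0
p'(t) = -15t^4 + 12t^3 + 30t^2 - 16t + 3


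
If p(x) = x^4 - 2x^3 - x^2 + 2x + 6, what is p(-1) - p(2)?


p(-1) = 6
p(2) = 6
p(-1) - p(2) = 6 - 6 = 0


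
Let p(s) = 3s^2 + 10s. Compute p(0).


Using direct substitution:
  3 * (0)^2 = 0
  10 * (0)^1 = 0
  constant: 0
Sum = 0 + 0 + 0 = 0


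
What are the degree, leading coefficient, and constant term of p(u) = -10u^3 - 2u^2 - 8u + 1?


Highest power of u is 3, with coefficient -10. Constant term is 1.
Degree = 3, leading coefficient = -10, constant term = 1


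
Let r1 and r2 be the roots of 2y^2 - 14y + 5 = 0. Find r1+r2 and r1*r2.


For ay^2+by+c=0: sum = -b/a, product = c/a.
a=2, b=-14, c=5
Sum = -(-14)/2 = 7
Product = (5)/2 = 5/2


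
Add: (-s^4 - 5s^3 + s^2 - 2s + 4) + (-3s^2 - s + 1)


Align terms by degree and add:
  -s^4 - 5s^3 + s^2 - 2s + 4
  -3s^2 - s + 1
= -s^4 - 5s^3 - 2s^2 - 3s + 5


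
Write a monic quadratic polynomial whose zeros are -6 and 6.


p(t) = (t + 6)(t - 6)
Expand: t^2 - 36


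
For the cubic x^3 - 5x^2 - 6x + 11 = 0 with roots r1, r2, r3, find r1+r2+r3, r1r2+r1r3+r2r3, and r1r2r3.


Monic cubic x^3+bx^2+cx+d=0: sum=-b, pairwise sum=c, product=-d.
b=-5, c=-6, d=11
r1+r2+r3 = 5
r1r2+r1r3+r2r3 = -6
r1r2r3 = -11


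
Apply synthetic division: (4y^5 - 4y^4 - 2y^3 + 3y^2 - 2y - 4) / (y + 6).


Synthetic division with c = -6. Coefficients: 4, -4, -2, 3, -2, -4
Bring down 4.
  4 * -6 = -24; -24 - 4 = -28
  -28 * -6 = 168; 168 - 2 = 166
  166 * -6 = -996; -996 + 3 = -993
  -993 * -6 = 5958; 5958 - 2 = 5956
  5956 * -6 = -35736; -35736 - 4 = -35740
Quotient: 4y^4 - 28y^3 + 166y^2 - 993y + 5956, Remainder: -35740


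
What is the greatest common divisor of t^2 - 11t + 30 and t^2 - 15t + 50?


Factor each:
  t^2 - 11t + 30 = (t - 5)(t - 6)
  t^2 - 15t + 50 = (t - 5)(t - 10)
Common monic factor: t - 5


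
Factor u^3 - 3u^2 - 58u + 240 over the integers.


Try integer roots (divisors of 240). u=-8: p(-8)=0.
Divide out (u + 8): quotient is u^2 - 11u + 30.
Factor the quadratic: (u - 5)(u - 6)
Result: (u + 8)(u - 5)(u - 6)


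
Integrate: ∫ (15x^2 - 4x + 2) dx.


Reverse power rule on each term:
  ∫ 15x^2 dx = 5x^3
  ∫ -4x dx = -2x^2
  ∫ 2 dx = 2x
F(x) = 5x^3 - 2x^2 + 2x + C


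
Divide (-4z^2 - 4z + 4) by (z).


(-4z^2 - 4z + 4) / (z)
Step 1: -4z * (z) = -4z^2; subtract.
Step 2: -4 * (z) = -4z; subtract.
Quotient: -4z - 4, Remainder: 4


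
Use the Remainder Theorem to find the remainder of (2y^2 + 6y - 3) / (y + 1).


By the Remainder Theorem, the remainder equals p(-1):
  2*(-1)^2 = 2
  6*(-1)^1 = -6
  constant: -3
Sum: 2 - 6 - 3 = -7


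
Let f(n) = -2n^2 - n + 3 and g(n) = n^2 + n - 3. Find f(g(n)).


Substitute g(n) into f:
f(g(n)) = -2*(n^2 + n - 3)^2 + (-1)*(n^2 + n - 3) + 3
(n^2 + n - 3)^2 = n^4 + 2n^3 - 5n^2 - 6n + 9
Expand and combine: -2n^4 - 4n^3 + 9n^2 + 11n - 12


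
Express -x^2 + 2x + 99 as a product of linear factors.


Roots satisfy r1 + r2 = -b/a = 2 and r1*r2 = c/a = -99.
So r1 = -9, r2 = 11.
-x^2 + 2x + 99 = -(x - r1)(x - r2) = -(x + 9)(x - 11)


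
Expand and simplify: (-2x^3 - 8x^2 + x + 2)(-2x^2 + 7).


Distribute each term of the first polynomial:
  (-2x^3)(-2x^2 + 7) = 4x^5 - 14x^3
  (-8x^2)(-2x^2 + 7) = 16x^4 - 56x^2
  (x)(-2x^2 + 7) = -2x^3 + 7x
  (2)(-2x^2 + 7) = -4x^2 + 14
Sum: 4x^5 + 16x^4 - 16x^3 - 60x^2 + 7x + 14


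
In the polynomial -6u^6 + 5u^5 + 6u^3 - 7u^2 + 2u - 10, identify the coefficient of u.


Read off the coefficient of u: 2


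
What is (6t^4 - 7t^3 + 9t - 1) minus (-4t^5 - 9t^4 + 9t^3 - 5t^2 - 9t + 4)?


Distribute the minus sign:
  (6t^4 - 7t^3 + 9t - 1)
- (-4t^5 - 9t^4 + 9t^3 - 5t^2 - 9t + 4)
Negate second polynomial: 4t^5 + 9t^4 - 9t^3 + 5t^2 + 9t - 4
Add: 4t^5 + 15t^4 - 16t^3 + 5t^2 + 18t - 5


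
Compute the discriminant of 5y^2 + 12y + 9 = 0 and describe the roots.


D = b^2 - 4ac = (12)^2 - 4(5)(9) = 144 - 180 = -36
Since D < 0: two complex conjugate roots (no real roots)


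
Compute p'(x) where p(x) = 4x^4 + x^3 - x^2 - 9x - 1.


Apply the power rule term by term:
  d/dx(4x^4) = 16x^3
  d/dx(x^3) = 3x^2
  d/dx(-x^2) = -2x
  d/dx(-9x) = -9
  d/dx(-1) = 0
p'(x) = 16x^3 + 3x^2 - 2x - 9


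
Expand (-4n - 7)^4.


Expand (-4n - 7)^4 by repeated multiplication:
  (-4n - 7)^2 = 16n^2 + 56n + 49
  (-4n - 7)^3 = -64n^3 - 336n^2 - 588n - 343
= 256n^4 + 1792n^3 + 4704n^2 + 5488n + 2401


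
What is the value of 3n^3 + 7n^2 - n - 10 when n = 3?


Using direct substitution:
  3 * (3)^3 = 81
  7 * (3)^2 = 63
  -1 * (3)^1 = -3
  constant: -10
Sum = 81 + 63 - 3 - 10 = 131


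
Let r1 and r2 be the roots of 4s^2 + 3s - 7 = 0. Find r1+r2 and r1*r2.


For as^2+bs+c=0: sum = -b/a, product = c/a.
a=4, b=3, c=-7
Sum = -(3)/4 = -3/4
Product = (-7)/4 = -7/4


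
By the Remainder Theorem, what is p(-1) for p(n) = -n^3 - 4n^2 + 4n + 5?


By the Remainder Theorem, the remainder equals p(-1):
  -1*(-1)^3 = 1
  -4*(-1)^2 = -4
  4*(-1)^1 = -4
  constant: 5
Sum: 1 - 4 - 4 + 5 = -2


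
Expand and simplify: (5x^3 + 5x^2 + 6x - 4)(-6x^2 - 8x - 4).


Distribute each term of the first polynomial:
  (5x^3)(-6x^2 - 8x - 4) = -30x^5 - 40x^4 - 20x^3
  (5x^2)(-6x^2 - 8x - 4) = -30x^4 - 40x^3 - 20x^2
  (6x)(-6x^2 - 8x - 4) = -36x^3 - 48x^2 - 24x
  (-4)(-6x^2 - 8x - 4) = 24x^2 + 32x + 16
Sum: -30x^5 - 70x^4 - 96x^3 - 44x^2 + 8x + 16


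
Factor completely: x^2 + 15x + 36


Roots satisfy r1 + r2 = -b/a = -15 and r1*r2 = c/a = 36.
So r1 = -12, r2 = -3.
x^2 + 15x + 36 = (x - r1)(x - r2) = (x + 12)(x + 3)


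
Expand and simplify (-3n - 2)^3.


Expand (-3n - 2)^3 by repeated multiplication:
  (-3n - 2)^2 = 9n^2 + 12n + 4
= -27n^3 - 54n^2 - 36n - 8


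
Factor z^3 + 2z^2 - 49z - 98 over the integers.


Try integer roots (divisors of -98). z=-7: p(-7)=0.
Divide out (z + 7): quotient is z^2 - 5z - 14.
Factor the quadratic: (z + 2)(z - 7)
Result: (z + 7)(z + 2)(z - 7)


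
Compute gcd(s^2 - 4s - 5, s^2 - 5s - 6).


Factor each:
  s^2 - 4s - 5 = (s + 1)(s - 5)
  s^2 - 5s - 6 = (s + 1)(s - 6)
Common monic factor: s + 1


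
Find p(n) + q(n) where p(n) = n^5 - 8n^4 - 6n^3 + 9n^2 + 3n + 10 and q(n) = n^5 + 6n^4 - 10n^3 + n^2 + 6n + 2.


Align terms by degree and add:
  n^5 - 8n^4 - 6n^3 + 9n^2 + 3n + 10
+ n^5 + 6n^4 - 10n^3 + n^2 + 6n + 2
= 2n^5 - 2n^4 - 16n^3 + 10n^2 + 9n + 12


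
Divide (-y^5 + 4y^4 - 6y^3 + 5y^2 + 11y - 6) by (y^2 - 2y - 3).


(-y^5 + 4y^4 - 6y^3 + 5y^2 + 11y - 6) / (y^2 - 2y - 3)
Step 1: -y^3 * (y^2 - 2y - 3) = -y^5 + 2y^4 + 3y^3; subtract.
Step 2: 2y^2 * (y^2 - 2y - 3) = 2y^4 - 4y^3 - 6y^2; subtract.
Step 3: -5y * (y^2 - 2y - 3) = -5y^3 + 10y^2 + 15y; subtract.
Step 4: 1 * (y^2 - 2y - 3) = y^2 - 2y - 3; subtract.
Quotient: -y^3 + 2y^2 - 5y + 1, Remainder: -2y - 3


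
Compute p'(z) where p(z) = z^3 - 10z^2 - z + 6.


Apply the power rule term by term:
  d/dz(z^3) = 3z^2
  d/dz(-10z^2) = -20z
  d/dz(-z) = -1
  d/dz(6) = 0
p'(z) = 3z^2 - 20z - 1


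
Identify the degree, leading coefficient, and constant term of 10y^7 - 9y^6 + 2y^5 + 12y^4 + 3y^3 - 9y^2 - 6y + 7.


Highest power of y is 7, with coefficient 10. Constant term is 7.
Degree = 7, leading coefficient = 10, constant term = 7


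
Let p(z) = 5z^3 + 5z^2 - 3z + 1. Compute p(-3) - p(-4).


p(-3) = -80
p(-4) = -227
p(-3) - p(-4) = -80 + 227 = 147


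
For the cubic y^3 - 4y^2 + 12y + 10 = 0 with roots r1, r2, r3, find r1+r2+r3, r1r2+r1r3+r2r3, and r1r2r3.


Monic cubic y^3+by^2+cy+d=0: sum=-b, pairwise sum=c, product=-d.
b=-4, c=12, d=10
r1+r2+r3 = 4
r1r2+r1r3+r2r3 = 12
r1r2r3 = -10


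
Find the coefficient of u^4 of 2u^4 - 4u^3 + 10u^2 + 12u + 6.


Read off the coefficient of u^4: 2


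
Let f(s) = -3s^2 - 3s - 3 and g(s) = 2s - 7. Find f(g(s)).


Substitute g(s) into f:
f(g(s)) = -3*(2s - 7)^2 + (-3)*(2s - 7) + (-3)
(2s - 7)^2 = 4s^2 - 28s + 49
Expand and combine: -12s^2 + 78s - 129


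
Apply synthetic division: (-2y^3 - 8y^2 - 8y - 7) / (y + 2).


Synthetic division with c = -2. Coefficients: -2, -8, -8, -7
Bring down -2.
  -2 * -2 = 4; 4 - 8 = -4
  -4 * -2 = 8; 8 - 8 = 0
  0 * -2 = 0; 0 - 7 = -7
Quotient: -2y^2 - 4y, Remainder: -7


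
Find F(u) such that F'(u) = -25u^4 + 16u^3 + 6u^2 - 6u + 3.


Reverse power rule on each term:
  ∫ -25u^4 du = -5u^5
  ∫ 16u^3 du = 4u^4
  ∫ 6u^2 du = 2u^3
  ∫ -6u du = -3u^2
  ∫ 3 du = 3u
F(u) = -5u^5 + 4u^4 + 2u^3 - 3u^2 + 3u + C


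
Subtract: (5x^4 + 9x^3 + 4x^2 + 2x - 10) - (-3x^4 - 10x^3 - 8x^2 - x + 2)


Distribute the minus sign:
  (5x^4 + 9x^3 + 4x^2 + 2x - 10)
- (-3x^4 - 10x^3 - 8x^2 - x + 2)
Negate second polynomial: 3x^4 + 10x^3 + 8x^2 + x - 2
Add: 8x^4 + 19x^3 + 12x^2 + 3x - 12
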